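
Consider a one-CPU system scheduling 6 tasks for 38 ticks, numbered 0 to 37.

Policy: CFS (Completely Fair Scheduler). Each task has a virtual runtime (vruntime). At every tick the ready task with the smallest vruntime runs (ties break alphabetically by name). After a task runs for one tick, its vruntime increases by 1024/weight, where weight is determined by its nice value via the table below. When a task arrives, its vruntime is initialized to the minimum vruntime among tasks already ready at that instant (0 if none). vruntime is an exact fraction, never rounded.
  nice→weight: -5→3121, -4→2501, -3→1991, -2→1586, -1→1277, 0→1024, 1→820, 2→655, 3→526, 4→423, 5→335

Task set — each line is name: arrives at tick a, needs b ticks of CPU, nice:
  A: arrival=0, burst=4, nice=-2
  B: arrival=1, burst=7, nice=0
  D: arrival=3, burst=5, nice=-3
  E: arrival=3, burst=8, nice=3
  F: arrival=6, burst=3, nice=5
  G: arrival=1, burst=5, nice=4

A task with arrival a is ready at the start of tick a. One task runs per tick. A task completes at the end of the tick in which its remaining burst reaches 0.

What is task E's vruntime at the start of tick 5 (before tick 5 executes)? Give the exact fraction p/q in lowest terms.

t=0: vr[A=0] → run A
t=1: vr[A=512/793 B=512/793 G=512/793] → run A
t=2: vr[A=1024/793 B=512/793 G=512/793] → run B
t=3: vr[A=1024/793 B=1305/793 D=512/793 E=512/793 G=512/793] → run D
t=4: vr[A=1024/793 B=1305/793 D=1831424/1578863 E=512/793 G=512/793] → run E
t=5: vr[A=1024/793 B=1305/793 D=1831424/1578863 E=540672/208559 G=512/793] → run G
t=6: vr[A=1024/793 B=1305/793 D=1831424/1578863 E=540672/208559 F=1831424/1578863 G=1028608/335439] → run D
t=7: vr[A=1024/793 B=1305/793 D=2643456/1578863 E=540672/208559 F=1831424/1578863 G=1028608/335439] → run F
t=8: vr[A=1024/793 B=1305/793 D=2643456/1578863 E=540672/208559 F=2230282752/528919105 G=1028608/335439] → run A
t=9: vr[A=1536/793 B=1305/793 D=2643456/1578863 E=540672/208559 F=2230282752/528919105 G=1028608/335439] → run B
t=10: vr[A=1536/793 B=2098/793 D=2643456/1578863 E=540672/208559 F=2230282752/528919105 G=1028608/335439] → run D
t=11: vr[A=1536/793 B=2098/793 D=3455488/1578863 E=540672/208559 F=2230282752/528919105 G=1028608/335439] → run A
t=12: vr[B=2098/793 D=3455488/1578863 E=540672/208559 F=2230282752/528919105 G=1028608/335439] → run D
t=13: vr[B=2098/793 D=4267520/1578863 E=540672/208559 F=2230282752/528919105 G=1028608/335439] → run E
t=14: vr[B=2098/793 D=4267520/1578863 E=946688/208559 F=2230282752/528919105 G=1028608/335439] → run B
t=15: vr[B=2891/793 D=4267520/1578863 E=946688/208559 F=2230282752/528919105 G=1028608/335439] → run D
t=16: vr[B=2891/793 E=946688/208559 F=2230282752/528919105 G=1028608/335439] → run G
t=17: vr[B=2891/793 E=946688/208559 F=2230282752/528919105 G=1840640/335439] → run B
t=18: vr[B=3684/793 E=946688/208559 F=2230282752/528919105 G=1840640/335439] → run F
t=19: vr[B=3684/793 E=946688/208559 F=3847038464/528919105 G=1840640/335439] → run E
t=20: vr[B=3684/793 E=1352704/208559 F=3847038464/528919105 G=1840640/335439] → run B
t=21: vr[B=4477/793 E=1352704/208559 F=3847038464/528919105 G=1840640/335439] → run G
t=22: vr[B=4477/793 E=1352704/208559 F=3847038464/528919105 G=884224/111813] → run B
t=23: vr[B=5270/793 E=1352704/208559 F=3847038464/528919105 G=884224/111813] → run E
t=24: vr[B=5270/793 E=1758720/208559 F=3847038464/528919105 G=884224/111813] → run B
t=25: vr[E=1758720/208559 F=3847038464/528919105 G=884224/111813] → run F
t=26: vr[E=1758720/208559 G=884224/111813] → run G
t=27: vr[E=1758720/208559 G=3464704/335439] → run E
t=28: vr[E=2164736/208559 G=3464704/335439] → run G
t=29: vr[E=2164736/208559] → run E
t=30: vr[E=2570752/208559] → run E
t=31: vr[E=2976768/208559] → run E
t=32: (idle)
t=33: (idle)
t=34: (idle)
t=35: (idle)
t=36: (idle)
t=37: (idle)

vruntime(E, start of tick 5) = 540672/208559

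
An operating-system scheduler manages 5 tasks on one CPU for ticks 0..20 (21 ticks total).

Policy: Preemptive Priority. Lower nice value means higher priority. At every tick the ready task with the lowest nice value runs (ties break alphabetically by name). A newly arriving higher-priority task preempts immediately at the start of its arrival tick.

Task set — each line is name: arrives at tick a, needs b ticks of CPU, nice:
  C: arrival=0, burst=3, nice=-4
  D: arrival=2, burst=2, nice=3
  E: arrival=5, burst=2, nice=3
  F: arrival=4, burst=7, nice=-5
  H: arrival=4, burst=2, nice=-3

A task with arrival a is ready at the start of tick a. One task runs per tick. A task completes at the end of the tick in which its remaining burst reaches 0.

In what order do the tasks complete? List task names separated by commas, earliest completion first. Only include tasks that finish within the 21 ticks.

t=0: ready={C} → run C
t=1: ready={C} → run C
t=2: ready={C,D} → run C
t=3: ready={D} → run D
t=4: ready={D,F,H} → run F
t=5: ready={D,E,F,H} → run F
t=6: ready={D,E,F,H} → run F
t=7: ready={D,E,F,H} → run F
t=8: ready={D,E,F,H} → run F
t=9: ready={D,E,F,H} → run F
t=10: ready={D,E,F,H} → run F
t=11: ready={D,E,H} → run H
t=12: ready={D,E,H} → run H
t=13: ready={D,E} → run D
t=14: ready={E} → run E
t=15: ready={E} → run E
t=16: (idle)
t=17: (idle)
t=18: (idle)
t=19: (idle)
t=20: (idle)

completion order = C, F, H, D, E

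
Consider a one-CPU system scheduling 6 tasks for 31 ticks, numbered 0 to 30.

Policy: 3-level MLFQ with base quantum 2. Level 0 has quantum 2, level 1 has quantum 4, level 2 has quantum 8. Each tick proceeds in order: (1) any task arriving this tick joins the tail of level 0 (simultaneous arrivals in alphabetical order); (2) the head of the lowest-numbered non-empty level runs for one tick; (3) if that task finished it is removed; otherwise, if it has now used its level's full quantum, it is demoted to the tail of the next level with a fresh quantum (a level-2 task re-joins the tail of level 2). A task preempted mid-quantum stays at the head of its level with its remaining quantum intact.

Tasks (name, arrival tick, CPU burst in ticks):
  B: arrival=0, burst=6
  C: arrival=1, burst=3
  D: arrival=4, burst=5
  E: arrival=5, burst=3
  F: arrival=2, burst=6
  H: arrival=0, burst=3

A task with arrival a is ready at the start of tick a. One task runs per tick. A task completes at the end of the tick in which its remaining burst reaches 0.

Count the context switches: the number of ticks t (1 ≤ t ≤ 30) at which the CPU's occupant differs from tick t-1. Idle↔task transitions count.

context switches = 12

t=0: L0/L1/L2 = BH/-/- → run B
t=1: L0/L1/L2 = BHC/-/- → run B
t=2: L0/L1/L2 = HCF/B/- → run H
t=3: L0/L1/L2 = HCF/B/- → run H
t=4: L0/L1/L2 = CFD/BH/- → run C
t=5: L0/L1/L2 = CFDE/BH/- → run C
t=6: L0/L1/L2 = FDE/BHC/- → run F
t=7: L0/L1/L2 = FDE/BHC/- → run F
t=8: L0/L1/L2 = DE/BHCF/- → run D
t=9: L0/L1/L2 = DE/BHCF/- → run D
t=10: L0/L1/L2 = E/BHCFD/- → run E
t=11: L0/L1/L2 = E/BHCFD/- → run E
t=12: L0/L1/L2 = -/BHCFDE/- → run B
t=13: L0/L1/L2 = -/BHCFDE/- → run B
t=14: L0/L1/L2 = -/BHCFDE/- → run B
t=15: L0/L1/L2 = -/BHCFDE/- → run B
t=16: L0/L1/L2 = -/HCFDE/- → run H
t=17: L0/L1/L2 = -/CFDE/- → run C
t=18: L0/L1/L2 = -/FDE/- → run F
t=19: L0/L1/L2 = -/FDE/- → run F
t=20: L0/L1/L2 = -/FDE/- → run F
t=21: L0/L1/L2 = -/FDE/- → run F
t=22: L0/L1/L2 = -/DE/- → run D
t=23: L0/L1/L2 = -/DE/- → run D
t=24: L0/L1/L2 = -/DE/- → run D
t=25: L0/L1/L2 = -/E/- → run E
t=26: (idle)
t=27: (idle)
t=28: (idle)
t=29: (idle)
t=30: (idle)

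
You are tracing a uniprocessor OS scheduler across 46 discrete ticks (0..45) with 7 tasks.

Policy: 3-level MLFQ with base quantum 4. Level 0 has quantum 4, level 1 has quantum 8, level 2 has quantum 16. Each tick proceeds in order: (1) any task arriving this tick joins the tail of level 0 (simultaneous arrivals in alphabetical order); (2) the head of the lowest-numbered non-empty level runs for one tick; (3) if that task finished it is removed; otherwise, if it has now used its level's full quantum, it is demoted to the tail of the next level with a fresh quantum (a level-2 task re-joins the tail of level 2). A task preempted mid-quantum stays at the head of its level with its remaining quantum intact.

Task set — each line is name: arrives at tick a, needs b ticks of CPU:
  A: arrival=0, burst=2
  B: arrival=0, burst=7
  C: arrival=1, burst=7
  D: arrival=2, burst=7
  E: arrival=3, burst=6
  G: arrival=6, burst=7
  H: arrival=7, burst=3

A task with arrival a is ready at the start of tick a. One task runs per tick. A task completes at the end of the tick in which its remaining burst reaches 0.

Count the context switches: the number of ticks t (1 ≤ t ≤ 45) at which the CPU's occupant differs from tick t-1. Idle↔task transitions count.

context switches = 12

t=0: L0/L1/L2 = AB/-/- → run A
t=1: L0/L1/L2 = ABC/-/- → run A
t=2: L0/L1/L2 = BCD/-/- → run B
t=3: L0/L1/L2 = BCDE/-/- → run B
t=4: L0/L1/L2 = BCDE/-/- → run B
t=5: L0/L1/L2 = BCDE/-/- → run B
t=6: L0/L1/L2 = CDEG/B/- → run C
t=7: L0/L1/L2 = CDEGH/B/- → run C
t=8: L0/L1/L2 = CDEGH/B/- → run C
t=9: L0/L1/L2 = CDEGH/B/- → run C
t=10: L0/L1/L2 = DEGH/BC/- → run D
t=11: L0/L1/L2 = DEGH/BC/- → run D
t=12: L0/L1/L2 = DEGH/BC/- → run D
t=13: L0/L1/L2 = DEGH/BC/- → run D
t=14: L0/L1/L2 = EGH/BCD/- → run E
t=15: L0/L1/L2 = EGH/BCD/- → run E
t=16: L0/L1/L2 = EGH/BCD/- → run E
t=17: L0/L1/L2 = EGH/BCD/- → run E
t=18: L0/L1/L2 = GH/BCDE/- → run G
t=19: L0/L1/L2 = GH/BCDE/- → run G
t=20: L0/L1/L2 = GH/BCDE/- → run G
t=21: L0/L1/L2 = GH/BCDE/- → run G
t=22: L0/L1/L2 = H/BCDEG/- → run H
t=23: L0/L1/L2 = H/BCDEG/- → run H
t=24: L0/L1/L2 = H/BCDEG/- → run H
t=25: L0/L1/L2 = -/BCDEG/- → run B
t=26: L0/L1/L2 = -/BCDEG/- → run B
t=27: L0/L1/L2 = -/BCDEG/- → run B
t=28: L0/L1/L2 = -/CDEG/- → run C
t=29: L0/L1/L2 = -/CDEG/- → run C
t=30: L0/L1/L2 = -/CDEG/- → run C
t=31: L0/L1/L2 = -/DEG/- → run D
t=32: L0/L1/L2 = -/DEG/- → run D
t=33: L0/L1/L2 = -/DEG/- → run D
t=34: L0/L1/L2 = -/EG/- → run E
t=35: L0/L1/L2 = -/EG/- → run E
t=36: L0/L1/L2 = -/G/- → run G
t=37: L0/L1/L2 = -/G/- → run G
t=38: L0/L1/L2 = -/G/- → run G
t=39: (idle)
t=40: (idle)
t=41: (idle)
t=42: (idle)
t=43: (idle)
t=44: (idle)
t=45: (idle)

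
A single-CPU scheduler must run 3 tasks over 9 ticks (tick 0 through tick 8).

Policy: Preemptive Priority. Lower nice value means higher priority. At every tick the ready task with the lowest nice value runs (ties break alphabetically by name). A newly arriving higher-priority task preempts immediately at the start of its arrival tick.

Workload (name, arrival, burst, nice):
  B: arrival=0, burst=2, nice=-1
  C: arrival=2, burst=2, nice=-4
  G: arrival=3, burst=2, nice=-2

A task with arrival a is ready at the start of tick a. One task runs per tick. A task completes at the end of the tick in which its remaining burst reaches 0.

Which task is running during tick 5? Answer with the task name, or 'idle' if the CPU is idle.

running at tick 5 = G

t=0: ready={B} → run B
t=1: ready={B} → run B
t=2: ready={C} → run C
t=3: ready={C,G} → run C
t=4: ready={G} → run G
t=5: ready={G} → run G
t=6: (idle)
t=7: (idle)
t=8: (idle)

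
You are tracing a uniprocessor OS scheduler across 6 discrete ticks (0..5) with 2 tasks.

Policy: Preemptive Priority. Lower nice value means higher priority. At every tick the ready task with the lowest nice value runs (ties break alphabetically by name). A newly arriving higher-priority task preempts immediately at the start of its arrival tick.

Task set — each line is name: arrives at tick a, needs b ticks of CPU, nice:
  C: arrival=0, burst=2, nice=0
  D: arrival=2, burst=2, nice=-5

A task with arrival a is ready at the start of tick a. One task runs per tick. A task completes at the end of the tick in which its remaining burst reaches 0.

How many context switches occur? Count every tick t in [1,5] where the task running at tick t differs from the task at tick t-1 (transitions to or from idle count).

t=0: ready={C} → run C
t=1: ready={C} → run C
t=2: ready={D} → run D
t=3: ready={D} → run D
t=4: (idle)
t=5: (idle)

context switches = 2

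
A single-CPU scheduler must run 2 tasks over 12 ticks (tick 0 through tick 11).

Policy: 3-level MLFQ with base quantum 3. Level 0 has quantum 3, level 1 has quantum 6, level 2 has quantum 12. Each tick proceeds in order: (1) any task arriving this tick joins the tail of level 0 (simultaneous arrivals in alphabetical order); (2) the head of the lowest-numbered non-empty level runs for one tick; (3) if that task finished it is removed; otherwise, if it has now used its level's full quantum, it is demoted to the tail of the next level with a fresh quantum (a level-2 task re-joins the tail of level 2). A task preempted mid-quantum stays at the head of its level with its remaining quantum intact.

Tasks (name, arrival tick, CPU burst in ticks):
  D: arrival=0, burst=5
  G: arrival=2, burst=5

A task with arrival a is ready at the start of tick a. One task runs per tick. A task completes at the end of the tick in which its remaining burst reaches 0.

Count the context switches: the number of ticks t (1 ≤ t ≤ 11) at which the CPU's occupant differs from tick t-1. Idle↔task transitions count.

context switches = 4

t=0: L0/L1/L2 = D/-/- → run D
t=1: L0/L1/L2 = D/-/- → run D
t=2: L0/L1/L2 = DG/-/- → run D
t=3: L0/L1/L2 = G/D/- → run G
t=4: L0/L1/L2 = G/D/- → run G
t=5: L0/L1/L2 = G/D/- → run G
t=6: L0/L1/L2 = -/DG/- → run D
t=7: L0/L1/L2 = -/DG/- → run D
t=8: L0/L1/L2 = -/G/- → run G
t=9: L0/L1/L2 = -/G/- → run G
t=10: (idle)
t=11: (idle)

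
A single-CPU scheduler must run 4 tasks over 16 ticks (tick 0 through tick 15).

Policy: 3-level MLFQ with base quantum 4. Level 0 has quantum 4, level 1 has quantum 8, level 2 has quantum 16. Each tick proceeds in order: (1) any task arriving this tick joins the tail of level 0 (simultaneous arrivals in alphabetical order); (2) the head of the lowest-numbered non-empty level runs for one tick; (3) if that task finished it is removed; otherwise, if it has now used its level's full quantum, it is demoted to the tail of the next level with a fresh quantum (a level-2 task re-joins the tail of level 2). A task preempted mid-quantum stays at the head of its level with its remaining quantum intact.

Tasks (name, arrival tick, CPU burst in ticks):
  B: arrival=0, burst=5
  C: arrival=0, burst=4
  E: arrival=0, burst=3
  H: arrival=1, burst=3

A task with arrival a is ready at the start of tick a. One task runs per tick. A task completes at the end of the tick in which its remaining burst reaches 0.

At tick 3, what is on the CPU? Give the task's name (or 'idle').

running at tick 3 = B

t=0: L0/L1/L2 = BCE/-/- → run B
t=1: L0/L1/L2 = BCEH/-/- → run B
t=2: L0/L1/L2 = BCEH/-/- → run B
t=3: L0/L1/L2 = BCEH/-/- → run B
t=4: L0/L1/L2 = CEH/B/- → run C
t=5: L0/L1/L2 = CEH/B/- → run C
t=6: L0/L1/L2 = CEH/B/- → run C
t=7: L0/L1/L2 = CEH/B/- → run C
t=8: L0/L1/L2 = EH/B/- → run E
t=9: L0/L1/L2 = EH/B/- → run E
t=10: L0/L1/L2 = EH/B/- → run E
t=11: L0/L1/L2 = H/B/- → run H
t=12: L0/L1/L2 = H/B/- → run H
t=13: L0/L1/L2 = H/B/- → run H
t=14: L0/L1/L2 = -/B/- → run B
t=15: (idle)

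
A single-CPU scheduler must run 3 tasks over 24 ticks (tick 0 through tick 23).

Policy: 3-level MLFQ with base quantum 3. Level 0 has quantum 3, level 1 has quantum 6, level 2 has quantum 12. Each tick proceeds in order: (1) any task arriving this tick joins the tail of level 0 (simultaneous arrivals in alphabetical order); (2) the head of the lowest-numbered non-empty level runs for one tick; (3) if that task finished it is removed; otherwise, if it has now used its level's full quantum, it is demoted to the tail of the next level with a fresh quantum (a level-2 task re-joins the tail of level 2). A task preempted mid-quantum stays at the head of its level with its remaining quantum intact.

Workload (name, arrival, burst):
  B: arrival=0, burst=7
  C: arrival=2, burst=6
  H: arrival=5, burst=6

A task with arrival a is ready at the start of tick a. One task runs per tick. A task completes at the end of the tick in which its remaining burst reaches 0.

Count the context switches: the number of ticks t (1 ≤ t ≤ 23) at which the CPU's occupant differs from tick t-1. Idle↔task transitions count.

context switches = 6

t=0: L0/L1/L2 = B/-/- → run B
t=1: L0/L1/L2 = B/-/- → run B
t=2: L0/L1/L2 = BC/-/- → run B
t=3: L0/L1/L2 = C/B/- → run C
t=4: L0/L1/L2 = C/B/- → run C
t=5: L0/L1/L2 = CH/B/- → run C
t=6: L0/L1/L2 = H/BC/- → run H
t=7: L0/L1/L2 = H/BC/- → run H
t=8: L0/L1/L2 = H/BC/- → run H
t=9: L0/L1/L2 = -/BCH/- → run B
t=10: L0/L1/L2 = -/BCH/- → run B
t=11: L0/L1/L2 = -/BCH/- → run B
t=12: L0/L1/L2 = -/BCH/- → run B
t=13: L0/L1/L2 = -/CH/- → run C
t=14: L0/L1/L2 = -/CH/- → run C
t=15: L0/L1/L2 = -/CH/- → run C
t=16: L0/L1/L2 = -/H/- → run H
t=17: L0/L1/L2 = -/H/- → run H
t=18: L0/L1/L2 = -/H/- → run H
t=19: (idle)
t=20: (idle)
t=21: (idle)
t=22: (idle)
t=23: (idle)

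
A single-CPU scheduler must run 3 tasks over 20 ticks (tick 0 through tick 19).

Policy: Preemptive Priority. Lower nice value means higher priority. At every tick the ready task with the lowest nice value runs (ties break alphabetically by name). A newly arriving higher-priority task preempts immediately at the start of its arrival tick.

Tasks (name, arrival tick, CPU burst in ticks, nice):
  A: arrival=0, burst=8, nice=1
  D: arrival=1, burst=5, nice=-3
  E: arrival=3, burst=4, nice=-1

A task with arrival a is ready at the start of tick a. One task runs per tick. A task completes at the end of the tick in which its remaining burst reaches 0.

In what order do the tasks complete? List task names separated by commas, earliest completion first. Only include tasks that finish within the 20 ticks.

t=0: ready={A} → run A
t=1: ready={A,D} → run D
t=2: ready={A,D} → run D
t=3: ready={A,D,E} → run D
t=4: ready={A,D,E} → run D
t=5: ready={A,D,E} → run D
t=6: ready={A,E} → run E
t=7: ready={A,E} → run E
t=8: ready={A,E} → run E
t=9: ready={A,E} → run E
t=10: ready={A} → run A
t=11: ready={A} → run A
t=12: ready={A} → run A
t=13: ready={A} → run A
t=14: ready={A} → run A
t=15: ready={A} → run A
t=16: ready={A} → run A
t=17: (idle)
t=18: (idle)
t=19: (idle)

completion order = D, E, A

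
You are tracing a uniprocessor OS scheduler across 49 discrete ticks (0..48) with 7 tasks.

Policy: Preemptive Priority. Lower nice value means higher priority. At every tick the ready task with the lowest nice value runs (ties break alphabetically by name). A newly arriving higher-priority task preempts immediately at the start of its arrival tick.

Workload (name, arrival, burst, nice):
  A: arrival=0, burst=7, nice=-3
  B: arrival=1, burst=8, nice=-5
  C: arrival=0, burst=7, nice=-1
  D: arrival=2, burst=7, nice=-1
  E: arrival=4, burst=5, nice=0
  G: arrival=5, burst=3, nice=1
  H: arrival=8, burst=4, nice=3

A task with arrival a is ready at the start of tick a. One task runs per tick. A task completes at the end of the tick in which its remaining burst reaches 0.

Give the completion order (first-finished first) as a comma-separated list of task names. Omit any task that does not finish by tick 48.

completion order = B, A, C, D, E, G, H

t=0: ready={A,C} → run A
t=1: ready={A,B,C} → run B
t=2: ready={A,B,C,D} → run B
t=3: ready={A,B,C,D} → run B
t=4: ready={A,B,C,D,E} → run B
t=5: ready={A,B,C,D,E,G} → run B
t=6: ready={A,B,C,D,E,G} → run B
t=7: ready={A,B,C,D,E,G} → run B
t=8: ready={A,B,C,D,E,G,H} → run B
t=9: ready={A,C,D,E,G,H} → run A
t=10: ready={A,C,D,E,G,H} → run A
t=11: ready={A,C,D,E,G,H} → run A
t=12: ready={A,C,D,E,G,H} → run A
t=13: ready={A,C,D,E,G,H} → run A
t=14: ready={A,C,D,E,G,H} → run A
t=15: ready={C,D,E,G,H} → run C
t=16: ready={C,D,E,G,H} → run C
t=17: ready={C,D,E,G,H} → run C
t=18: ready={C,D,E,G,H} → run C
t=19: ready={C,D,E,G,H} → run C
t=20: ready={C,D,E,G,H} → run C
t=21: ready={C,D,E,G,H} → run C
t=22: ready={D,E,G,H} → run D
t=23: ready={D,E,G,H} → run D
t=24: ready={D,E,G,H} → run D
t=25: ready={D,E,G,H} → run D
t=26: ready={D,E,G,H} → run D
t=27: ready={D,E,G,H} → run D
t=28: ready={D,E,G,H} → run D
t=29: ready={E,G,H} → run E
t=30: ready={E,G,H} → run E
t=31: ready={E,G,H} → run E
t=32: ready={E,G,H} → run E
t=33: ready={E,G,H} → run E
t=34: ready={G,H} → run G
t=35: ready={G,H} → run G
t=36: ready={G,H} → run G
t=37: ready={H} → run H
t=38: ready={H} → run H
t=39: ready={H} → run H
t=40: ready={H} → run H
t=41: (idle)
t=42: (idle)
t=43: (idle)
t=44: (idle)
t=45: (idle)
t=46: (idle)
t=47: (idle)
t=48: (idle)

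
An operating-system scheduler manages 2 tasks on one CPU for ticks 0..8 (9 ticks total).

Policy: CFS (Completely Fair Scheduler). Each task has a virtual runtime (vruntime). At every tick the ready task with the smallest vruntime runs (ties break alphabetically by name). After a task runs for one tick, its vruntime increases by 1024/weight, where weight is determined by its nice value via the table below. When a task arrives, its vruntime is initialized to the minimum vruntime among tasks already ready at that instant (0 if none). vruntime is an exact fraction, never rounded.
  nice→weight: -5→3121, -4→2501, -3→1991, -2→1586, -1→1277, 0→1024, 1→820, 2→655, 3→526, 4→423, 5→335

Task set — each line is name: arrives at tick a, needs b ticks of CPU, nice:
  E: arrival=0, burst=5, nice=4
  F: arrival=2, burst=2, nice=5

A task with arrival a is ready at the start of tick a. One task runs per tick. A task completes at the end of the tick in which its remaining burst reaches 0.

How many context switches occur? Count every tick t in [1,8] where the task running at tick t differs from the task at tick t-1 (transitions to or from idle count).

context switches = 5

t=0: vr[E=0] → run E
t=1: vr[E=1024/423] → run E
t=2: vr[E=2048/423 F=2048/423] → run E
t=3: vr[E=1024/141 F=2048/423] → run F
t=4: vr[E=1024/141 F=1119232/141705] → run E
t=5: vr[E=4096/423 F=1119232/141705] → run F
t=6: vr[E=4096/423] → run E
t=7: (idle)
t=8: (idle)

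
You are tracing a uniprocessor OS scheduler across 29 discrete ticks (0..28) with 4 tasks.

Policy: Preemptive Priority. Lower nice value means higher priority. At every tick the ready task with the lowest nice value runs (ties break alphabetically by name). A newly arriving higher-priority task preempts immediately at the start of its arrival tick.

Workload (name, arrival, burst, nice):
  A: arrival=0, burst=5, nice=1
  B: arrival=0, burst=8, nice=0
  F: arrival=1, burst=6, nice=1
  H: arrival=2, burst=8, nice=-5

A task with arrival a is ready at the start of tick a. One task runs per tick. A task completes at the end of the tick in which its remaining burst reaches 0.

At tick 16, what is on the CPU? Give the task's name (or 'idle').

t=0: ready={A,B} → run B
t=1: ready={A,B,F} → run B
t=2: ready={A,B,F,H} → run H
t=3: ready={A,B,F,H} → run H
t=4: ready={A,B,F,H} → run H
t=5: ready={A,B,F,H} → run H
t=6: ready={A,B,F,H} → run H
t=7: ready={A,B,F,H} → run H
t=8: ready={A,B,F,H} → run H
t=9: ready={A,B,F,H} → run H
t=10: ready={A,B,F} → run B
t=11: ready={A,B,F} → run B
t=12: ready={A,B,F} → run B
t=13: ready={A,B,F} → run B
t=14: ready={A,B,F} → run B
t=15: ready={A,B,F} → run B
t=16: ready={A,F} → run A
t=17: ready={A,F} → run A
t=18: ready={A,F} → run A
t=19: ready={A,F} → run A
t=20: ready={A,F} → run A
t=21: ready={F} → run F
t=22: ready={F} → run F
t=23: ready={F} → run F
t=24: ready={F} → run F
t=25: ready={F} → run F
t=26: ready={F} → run F
t=27: (idle)
t=28: (idle)

running at tick 16 = A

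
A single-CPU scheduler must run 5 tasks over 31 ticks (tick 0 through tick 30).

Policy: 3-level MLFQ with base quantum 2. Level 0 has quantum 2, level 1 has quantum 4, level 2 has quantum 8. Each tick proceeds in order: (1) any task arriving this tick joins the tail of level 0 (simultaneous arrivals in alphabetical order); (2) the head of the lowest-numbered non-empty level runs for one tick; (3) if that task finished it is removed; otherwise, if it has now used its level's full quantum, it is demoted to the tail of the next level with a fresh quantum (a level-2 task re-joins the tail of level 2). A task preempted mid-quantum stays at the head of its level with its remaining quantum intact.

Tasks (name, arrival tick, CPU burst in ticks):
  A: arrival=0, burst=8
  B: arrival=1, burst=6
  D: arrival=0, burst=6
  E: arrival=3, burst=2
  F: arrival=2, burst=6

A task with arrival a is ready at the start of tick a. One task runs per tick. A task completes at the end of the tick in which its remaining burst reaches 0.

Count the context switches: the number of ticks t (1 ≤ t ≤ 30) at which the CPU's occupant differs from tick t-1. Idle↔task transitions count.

t=0: L0/L1/L2 = AD/-/- → run A
t=1: L0/L1/L2 = ADB/-/- → run A
t=2: L0/L1/L2 = DBF/A/- → run D
t=3: L0/L1/L2 = DBFE/A/- → run D
t=4: L0/L1/L2 = BFE/AD/- → run B
t=5: L0/L1/L2 = BFE/AD/- → run B
t=6: L0/L1/L2 = FE/ADB/- → run F
t=7: L0/L1/L2 = FE/ADB/- → run F
t=8: L0/L1/L2 = E/ADBF/- → run E
t=9: L0/L1/L2 = E/ADBF/- → run E
t=10: L0/L1/L2 = -/ADBF/- → run A
t=11: L0/L1/L2 = -/ADBF/- → run A
t=12: L0/L1/L2 = -/ADBF/- → run A
t=13: L0/L1/L2 = -/ADBF/- → run A
t=14: L0/L1/L2 = -/DBF/A → run D
t=15: L0/L1/L2 = -/DBF/A → run D
t=16: L0/L1/L2 = -/DBF/A → run D
t=17: L0/L1/L2 = -/DBF/A → run D
t=18: L0/L1/L2 = -/BF/A → run B
t=19: L0/L1/L2 = -/BF/A → run B
t=20: L0/L1/L2 = -/BF/A → run B
t=21: L0/L1/L2 = -/BF/A → run B
t=22: L0/L1/L2 = -/F/A → run F
t=23: L0/L1/L2 = -/F/A → run F
t=24: L0/L1/L2 = -/F/A → run F
t=25: L0/L1/L2 = -/F/A → run F
t=26: L0/L1/L2 = -/-/A → run A
t=27: L0/L1/L2 = -/-/A → run A
t=28: (idle)
t=29: (idle)
t=30: (idle)

context switches = 10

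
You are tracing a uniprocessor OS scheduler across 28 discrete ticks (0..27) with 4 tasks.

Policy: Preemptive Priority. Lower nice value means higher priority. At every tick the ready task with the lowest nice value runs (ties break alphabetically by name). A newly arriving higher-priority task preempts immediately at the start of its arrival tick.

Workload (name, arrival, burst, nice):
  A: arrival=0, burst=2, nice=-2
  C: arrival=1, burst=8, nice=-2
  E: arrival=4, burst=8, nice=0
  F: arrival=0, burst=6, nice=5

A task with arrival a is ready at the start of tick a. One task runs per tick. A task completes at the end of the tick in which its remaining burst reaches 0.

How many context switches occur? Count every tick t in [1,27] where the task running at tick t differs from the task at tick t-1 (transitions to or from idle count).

t=0: ready={A,F} → run A
t=1: ready={A,C,F} → run A
t=2: ready={C,F} → run C
t=3: ready={C,F} → run C
t=4: ready={C,E,F} → run C
t=5: ready={C,E,F} → run C
t=6: ready={C,E,F} → run C
t=7: ready={C,E,F} → run C
t=8: ready={C,E,F} → run C
t=9: ready={C,E,F} → run C
t=10: ready={E,F} → run E
t=11: ready={E,F} → run E
t=12: ready={E,F} → run E
t=13: ready={E,F} → run E
t=14: ready={E,F} → run E
t=15: ready={E,F} → run E
t=16: ready={E,F} → run E
t=17: ready={E,F} → run E
t=18: ready={F} → run F
t=19: ready={F} → run F
t=20: ready={F} → run F
t=21: ready={F} → run F
t=22: ready={F} → run F
t=23: ready={F} → run F
t=24: (idle)
t=25: (idle)
t=26: (idle)
t=27: (idle)

context switches = 4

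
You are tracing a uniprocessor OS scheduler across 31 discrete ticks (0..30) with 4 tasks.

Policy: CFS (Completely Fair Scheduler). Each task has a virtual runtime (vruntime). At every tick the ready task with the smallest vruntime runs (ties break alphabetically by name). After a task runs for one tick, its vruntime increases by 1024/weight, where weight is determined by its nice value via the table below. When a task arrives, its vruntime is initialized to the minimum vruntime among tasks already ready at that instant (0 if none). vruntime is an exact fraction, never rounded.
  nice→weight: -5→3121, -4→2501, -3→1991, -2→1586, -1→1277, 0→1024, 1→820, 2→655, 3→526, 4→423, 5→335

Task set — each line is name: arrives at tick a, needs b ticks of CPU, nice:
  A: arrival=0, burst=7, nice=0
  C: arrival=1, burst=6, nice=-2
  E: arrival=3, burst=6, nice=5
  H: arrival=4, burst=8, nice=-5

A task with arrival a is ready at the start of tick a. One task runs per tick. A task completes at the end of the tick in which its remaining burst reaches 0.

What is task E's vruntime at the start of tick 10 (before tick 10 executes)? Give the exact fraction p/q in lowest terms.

t=0: vr[A=0] → run A
t=1: vr[A=1 C=1] → run A
t=2: vr[A=2 C=1] → run C
t=3: vr[A=2 C=1305/793 E=1305/793] → run C
t=4: vr[A=2 C=1817/793 E=1305/793 H=1305/793] → run E
t=5: vr[A=2 C=1817/793 E=1249207/265655 H=1305/793] → run H
t=6: vr[A=2 C=1817/793 E=1249207/265655 H=4884937/2474953] → run H
t=7: vr[A=2 C=1817/793 E=1249207/265655 H=5696969/2474953] → run A
t=8: vr[A=3 C=1817/793 E=1249207/265655 H=5696969/2474953] → run C
t=9: vr[A=3 C=2329/793 E=1249207/265655 H=5696969/2474953] → run H
t=10: vr[A=3 C=2329/793 E=1249207/265655 H=6509001/2474953] → run H
t=11: vr[A=3 C=2329/793 E=1249207/265655 H=7321033/2474953] → run C
t=12: vr[A=3 C=2841/793 E=1249207/265655 H=7321033/2474953] → run H
t=13: vr[A=3 C=2841/793 E=1249207/265655 H=8133065/2474953] → run A
t=14: vr[A=4 C=2841/793 E=1249207/265655 H=8133065/2474953] → run H
t=15: vr[A=4 C=2841/793 E=1249207/265655 H=8945097/2474953] → run C
t=16: vr[A=4 C=3353/793 E=1249207/265655 H=8945097/2474953] → run H
t=17: vr[A=4 C=3353/793 E=1249207/265655 H=9757129/2474953] → run H
t=18: vr[A=4 C=3353/793 E=1249207/265655] → run A
t=19: vr[A=5 C=3353/793 E=1249207/265655] → run C
t=20: vr[A=5 E=1249207/265655] → run E
t=21: vr[A=5 E=2061239/265655] → run A
t=22: vr[A=6 E=2061239/265655] → run A
t=23: vr[E=2061239/265655] → run E
t=24: vr[E=2873271/265655] → run E
t=25: vr[E=3685303/265655] → run E
t=26: vr[E=899467/53131] → run E
t=27: (idle)
t=28: (idle)
t=29: (idle)
t=30: (idle)

vruntime(E, start of tick 10) = 1249207/265655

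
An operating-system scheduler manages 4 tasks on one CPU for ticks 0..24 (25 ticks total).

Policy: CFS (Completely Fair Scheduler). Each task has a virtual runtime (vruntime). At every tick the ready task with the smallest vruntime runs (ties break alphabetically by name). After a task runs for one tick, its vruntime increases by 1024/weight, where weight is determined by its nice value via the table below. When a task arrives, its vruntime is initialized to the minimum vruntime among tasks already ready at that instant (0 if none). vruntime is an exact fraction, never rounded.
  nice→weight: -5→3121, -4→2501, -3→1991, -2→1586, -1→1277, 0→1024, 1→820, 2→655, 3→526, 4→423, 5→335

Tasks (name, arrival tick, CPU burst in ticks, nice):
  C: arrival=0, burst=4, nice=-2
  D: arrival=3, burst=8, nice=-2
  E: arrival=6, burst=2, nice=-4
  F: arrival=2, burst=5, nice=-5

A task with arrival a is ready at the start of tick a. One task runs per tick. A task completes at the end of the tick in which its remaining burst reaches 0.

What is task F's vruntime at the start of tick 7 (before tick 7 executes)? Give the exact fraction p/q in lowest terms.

t=0: vr[C=0] → run C
t=1: vr[C=512/793] → run C
t=2: vr[C=1024/793 F=1024/793] → run C
t=3: vr[C=1536/793 D=1024/793 F=1024/793] → run D
t=4: vr[C=1536/793 D=1536/793 F=1024/793] → run F
t=5: vr[C=1536/793 D=1536/793 F=4007936/2474953] → run F
t=6: vr[C=1536/793 D=1536/793 E=1536/793 F=4819968/2474953] → run C
t=7: vr[D=1536/793 E=1536/793 F=4819968/2474953] → run D
t=8: vr[D=2048/793 E=1536/793 F=4819968/2474953] → run E
t=9: vr[D=2048/793 E=76288/32513 F=4819968/2474953] → run F
t=10: vr[D=2048/793 E=76288/32513 F=5632000/2474953] → run F
t=11: vr[D=2048/793 E=76288/32513 F=6444032/2474953] → run E
t=12: vr[D=2048/793 F=6444032/2474953] → run D
t=13: vr[D=2560/793 F=6444032/2474953] → run F
t=14: vr[D=2560/793] → run D
t=15: vr[D=3072/793] → run D
t=16: vr[D=3584/793] → run D
t=17: vr[D=4096/793] → run D
t=18: vr[D=4608/793] → run D
t=19: (idle)
t=20: (idle)
t=21: (idle)
t=22: (idle)
t=23: (idle)
t=24: (idle)

vruntime(F, start of tick 7) = 4819968/2474953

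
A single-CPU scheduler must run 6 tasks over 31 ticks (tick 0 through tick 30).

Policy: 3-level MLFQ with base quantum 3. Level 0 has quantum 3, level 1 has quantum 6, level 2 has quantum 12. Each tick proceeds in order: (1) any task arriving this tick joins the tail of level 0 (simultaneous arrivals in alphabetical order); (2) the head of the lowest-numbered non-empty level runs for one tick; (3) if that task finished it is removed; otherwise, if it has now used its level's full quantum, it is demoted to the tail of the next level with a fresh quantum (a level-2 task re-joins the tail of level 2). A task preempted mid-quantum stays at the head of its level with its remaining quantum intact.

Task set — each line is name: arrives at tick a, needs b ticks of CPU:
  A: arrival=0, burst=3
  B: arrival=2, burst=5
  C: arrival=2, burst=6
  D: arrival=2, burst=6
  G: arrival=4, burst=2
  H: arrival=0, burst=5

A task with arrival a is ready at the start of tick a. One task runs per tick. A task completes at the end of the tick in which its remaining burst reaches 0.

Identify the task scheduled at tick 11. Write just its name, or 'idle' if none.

running at tick 11 = C

t=0: L0/L1/L2 = AH/-/- → run A
t=1: L0/L1/L2 = AH/-/- → run A
t=2: L0/L1/L2 = AHBCD/-/- → run A
t=3: L0/L1/L2 = HBCD/-/- → run H
t=4: L0/L1/L2 = HBCDG/-/- → run H
t=5: L0/L1/L2 = HBCDG/-/- → run H
t=6: L0/L1/L2 = BCDG/H/- → run B
t=7: L0/L1/L2 = BCDG/H/- → run B
t=8: L0/L1/L2 = BCDG/H/- → run B
t=9: L0/L1/L2 = CDG/HB/- → run C
t=10: L0/L1/L2 = CDG/HB/- → run C
t=11: L0/L1/L2 = CDG/HB/- → run C
t=12: L0/L1/L2 = DG/HBC/- → run D
t=13: L0/L1/L2 = DG/HBC/- → run D
t=14: L0/L1/L2 = DG/HBC/- → run D
t=15: L0/L1/L2 = G/HBCD/- → run G
t=16: L0/L1/L2 = G/HBCD/- → run G
t=17: L0/L1/L2 = -/HBCD/- → run H
t=18: L0/L1/L2 = -/HBCD/- → run H
t=19: L0/L1/L2 = -/BCD/- → run B
t=20: L0/L1/L2 = -/BCD/- → run B
t=21: L0/L1/L2 = -/CD/- → run C
t=22: L0/L1/L2 = -/CD/- → run C
t=23: L0/L1/L2 = -/CD/- → run C
t=24: L0/L1/L2 = -/D/- → run D
t=25: L0/L1/L2 = -/D/- → run D
t=26: L0/L1/L2 = -/D/- → run D
t=27: (idle)
t=28: (idle)
t=29: (idle)
t=30: (idle)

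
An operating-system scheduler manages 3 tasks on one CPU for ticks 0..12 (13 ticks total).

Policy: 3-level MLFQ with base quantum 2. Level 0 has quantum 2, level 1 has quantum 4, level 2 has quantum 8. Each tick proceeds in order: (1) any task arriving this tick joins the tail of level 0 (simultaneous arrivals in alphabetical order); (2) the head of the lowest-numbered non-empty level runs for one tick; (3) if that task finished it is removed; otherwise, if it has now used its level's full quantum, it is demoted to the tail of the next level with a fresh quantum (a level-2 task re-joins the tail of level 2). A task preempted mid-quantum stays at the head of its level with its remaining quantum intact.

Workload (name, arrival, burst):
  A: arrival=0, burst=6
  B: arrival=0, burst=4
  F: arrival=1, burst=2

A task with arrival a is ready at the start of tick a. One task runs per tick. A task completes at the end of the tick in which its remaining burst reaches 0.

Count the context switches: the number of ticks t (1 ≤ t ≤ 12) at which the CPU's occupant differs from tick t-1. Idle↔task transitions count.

context switches = 5

t=0: L0/L1/L2 = AB/-/- → run A
t=1: L0/L1/L2 = ABF/-/- → run A
t=2: L0/L1/L2 = BF/A/- → run B
t=3: L0/L1/L2 = BF/A/- → run B
t=4: L0/L1/L2 = F/AB/- → run F
t=5: L0/L1/L2 = F/AB/- → run F
t=6: L0/L1/L2 = -/AB/- → run A
t=7: L0/L1/L2 = -/AB/- → run A
t=8: L0/L1/L2 = -/AB/- → run A
t=9: L0/L1/L2 = -/AB/- → run A
t=10: L0/L1/L2 = -/B/- → run B
t=11: L0/L1/L2 = -/B/- → run B
t=12: (idle)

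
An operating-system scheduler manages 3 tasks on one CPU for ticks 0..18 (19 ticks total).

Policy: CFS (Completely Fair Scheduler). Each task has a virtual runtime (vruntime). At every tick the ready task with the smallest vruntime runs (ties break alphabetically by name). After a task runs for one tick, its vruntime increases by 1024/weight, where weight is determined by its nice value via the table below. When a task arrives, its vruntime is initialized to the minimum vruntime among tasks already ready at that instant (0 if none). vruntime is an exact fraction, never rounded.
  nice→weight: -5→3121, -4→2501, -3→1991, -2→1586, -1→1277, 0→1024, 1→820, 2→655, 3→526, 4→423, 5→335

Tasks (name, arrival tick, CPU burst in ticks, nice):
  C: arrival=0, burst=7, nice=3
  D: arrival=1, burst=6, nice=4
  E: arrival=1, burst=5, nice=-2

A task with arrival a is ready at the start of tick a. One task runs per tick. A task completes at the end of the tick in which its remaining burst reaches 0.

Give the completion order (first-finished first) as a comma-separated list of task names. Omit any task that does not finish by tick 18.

completion order = E, C, D

t=0: vr[C=0] → run C
t=1: vr[C=512/263 D=512/263 E=512/263] → run C
t=2: vr[C=1024/263 D=512/263 E=512/263] → run D
t=3: vr[C=1024/263 D=485888/111249 E=512/263] → run E
t=4: vr[C=1024/263 D=485888/111249 E=540672/208559] → run E
t=5: vr[C=1024/263 D=485888/111249 E=675328/208559] → run E
t=6: vr[C=1024/263 D=485888/111249 E=809984/208559] → run E
t=7: vr[C=1024/263 D=485888/111249 E=944640/208559] → run C
t=8: vr[C=1536/263 D=485888/111249 E=944640/208559] → run D
t=9: vr[C=1536/263 D=755200/111249 E=944640/208559] → run E
t=10: vr[C=1536/263 D=755200/111249] → run C
t=11: vr[C=2048/263 D=755200/111249] → run D
t=12: vr[C=2048/263 D=341504/37083] → run C
t=13: vr[C=2560/263 D=341504/37083] → run D
t=14: vr[C=2560/263 D=1293824/111249] → run C
t=15: vr[C=3072/263 D=1293824/111249] → run D
t=16: vr[C=3072/263 D=1563136/111249] → run C
t=17: vr[D=1563136/111249] → run D
t=18: (idle)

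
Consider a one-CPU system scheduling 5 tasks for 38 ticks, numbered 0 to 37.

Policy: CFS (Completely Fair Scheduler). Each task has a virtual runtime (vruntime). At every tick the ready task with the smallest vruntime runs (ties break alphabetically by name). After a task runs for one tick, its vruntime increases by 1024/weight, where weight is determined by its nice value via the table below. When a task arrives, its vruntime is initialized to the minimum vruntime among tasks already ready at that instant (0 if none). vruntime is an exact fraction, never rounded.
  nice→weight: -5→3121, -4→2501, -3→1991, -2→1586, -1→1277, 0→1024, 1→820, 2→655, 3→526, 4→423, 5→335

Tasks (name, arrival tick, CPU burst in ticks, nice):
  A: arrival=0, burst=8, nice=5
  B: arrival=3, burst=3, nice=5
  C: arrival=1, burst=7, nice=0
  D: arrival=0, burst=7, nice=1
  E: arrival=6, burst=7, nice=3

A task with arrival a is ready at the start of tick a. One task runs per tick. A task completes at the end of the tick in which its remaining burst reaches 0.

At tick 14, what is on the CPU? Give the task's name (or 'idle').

t=0: vr[A=0 D=0] → run A
t=1: vr[A=1024/335 C=0 D=0] → run C
t=2: vr[A=1024/335 C=1 D=0] → run D
t=3: vr[A=1024/335 B=1 C=1 D=256/205] → run B
t=4: vr[A=1024/335 B=1359/335 C=1 D=256/205] → run C
t=5: vr[A=1024/335 B=1359/335 C=2 D=256/205] → run D
t=6: vr[A=1024/335 B=1359/335 C=2 D=512/205 E=2] → run C
t=7: vr[A=1024/335 B=1359/335 C=3 D=512/205 E=2] → run E
t=8: vr[A=1024/335 B=1359/335 C=3 D=512/205 E=1038/263] → run D
t=9: vr[A=1024/335 B=1359/335 C=3 D=768/205 E=1038/263] → run C
t=10: vr[A=1024/335 B=1359/335 C=4 D=768/205 E=1038/263] → run A
t=11: vr[A=2048/335 B=1359/335 C=4 D=768/205 E=1038/263] → run D
t=12: vr[A=2048/335 B=1359/335 C=4 D=1024/205 E=1038/263] → run E
t=13: vr[A=2048/335 B=1359/335 C=4 D=1024/205 E=1550/263] → run C
t=14: vr[A=2048/335 B=1359/335 C=5 D=1024/205 E=1550/263] → run B
t=15: vr[A=2048/335 B=2383/335 C=5 D=1024/205 E=1550/263] → run D
t=16: vr[A=2048/335 B=2383/335 C=5 D=256/41 E=1550/263] → run C
t=17: vr[A=2048/335 B=2383/335 C=6 D=256/41 E=1550/263] → run E
t=18: vr[A=2048/335 B=2383/335 C=6 D=256/41 E=2062/263] → run C
t=19: vr[A=2048/335 B=2383/335 D=256/41 E=2062/263] → run A
t=20: vr[A=3072/335 B=2383/335 D=256/41 E=2062/263] → run D
t=21: vr[A=3072/335 B=2383/335 D=1536/205 E=2062/263] → run B
t=22: vr[A=3072/335 D=1536/205 E=2062/263] → run D
t=23: vr[A=3072/335 E=2062/263] → run E
t=24: vr[A=3072/335 E=2574/263] → run A
t=25: vr[A=4096/335 E=2574/263] → run E
t=26: vr[A=4096/335 E=3086/263] → run E
t=27: vr[A=4096/335 E=3598/263] → run A
t=28: vr[A=1024/67 E=3598/263] → run E
t=29: vr[A=1024/67] → run A
t=30: vr[A=6144/335] → run A
t=31: vr[A=7168/335] → run A
t=32: (idle)
t=33: (idle)
t=34: (idle)
t=35: (idle)
t=36: (idle)
t=37: (idle)

running at tick 14 = B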